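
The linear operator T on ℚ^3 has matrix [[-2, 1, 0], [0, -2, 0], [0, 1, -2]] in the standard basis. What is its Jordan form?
J = [[-2, 1, 0], [0, -2, 0], [0, 0, -2]]

The characteristic polynomial is det(xI - A) = (x + 2)^3, so the eigenvalues are -2 (algebraic multiplicity 3).

For λ = -2: rank(A + 2I) = 1, rank((A + 2I)^2) = 0. The eigenspace has dimension 3 - 1 = 2, so there are 2 Jordan blocks; the rank sequence gives block sizes [2, 1].

Assembling the blocks gives the Jordan form J above.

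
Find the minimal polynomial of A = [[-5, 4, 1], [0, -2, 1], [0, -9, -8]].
m_A(x) = (x + 5)^3

The characteristic polynomial factors as (x + 5)^3. The minimal polynomial is ∏(x - λ)^{k_λ} where k_λ is the size of the largest Jordan block at λ.

For λ = -5: rank(A + 5I) = 2, and the largest Jordan block has size 3 (the smallest k with rank((A + 5I)^k) = rank((A + 5I)^(k+1))).

So m_A(x) = (x + 5)^3.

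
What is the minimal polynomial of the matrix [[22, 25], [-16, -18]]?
The characteristic polynomial factors as (x - 2)^2. The minimal polynomial is ∏(x - λ)^{k_λ} where k_λ is the size of the largest Jordan block at λ.

For λ = 2: rank(A - 2I) = 1, and the largest Jordan block has size 2 (the smallest k with rank((A - 2I)^k) = rank((A - 2I)^(k+1))).

So m_A(x) = (x - 2)^2.

m_A(x) = (x - 2)^2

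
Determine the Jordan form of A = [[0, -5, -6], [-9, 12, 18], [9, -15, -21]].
The characteristic polynomial is det(xI - A) = (x + 3)^3, so the eigenvalues are -3 (algebraic multiplicity 3).

For λ = -3: rank(A + 3I) = 1, rank((A + 3I)^2) = 0. The eigenspace has dimension 3 - 1 = 2, so there are 2 Jordan blocks; the rank sequence gives block sizes [2, 1].

Assembling the blocks gives the Jordan form J above.

J = [[-3, 1, 0], [0, -3, 0], [0, 0, -3]]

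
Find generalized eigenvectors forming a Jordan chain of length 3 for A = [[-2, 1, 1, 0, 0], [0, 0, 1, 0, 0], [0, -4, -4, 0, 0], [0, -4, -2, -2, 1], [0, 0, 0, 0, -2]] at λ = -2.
v_1 = [[0, 1, -3, 0, 0]]^T, v_2 = [[-2, -1, 2, 2, 0]]^T, v_3 = [[1, 0, 0, 0, 0]]^T

We seek v_1 ∈ ker((A + 2I)^3) \ ker((A + 2I)^2), then set v_{i+1} = (A + 2I) v_i.

One such chain is v_1 = [[0, 1, -3, 0, 0]]^T, v_2 = [[-2, -1, 2, 2, 0]]^T, v_3 = [[1, 0, 0, 0, 0]]^T. Check: (A + 2I) v_3 = [[0, 0, 0, 0, 0]]^T = 0.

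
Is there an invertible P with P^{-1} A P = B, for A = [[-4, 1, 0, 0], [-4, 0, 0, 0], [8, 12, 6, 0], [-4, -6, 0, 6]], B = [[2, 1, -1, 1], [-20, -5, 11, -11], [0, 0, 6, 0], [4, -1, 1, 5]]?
Yes.

Two matrices over a field are similar if and only if they have the same invariant factors.

Both A and B have characteristic polynomial (x - 6)^2(x + 2)^2 and minimal polynomial (x - 6)(x + 2)^2. Computing further, both have invariant factors x - 6, (x - 6)(x + 2)^2. Hence A and B are similar.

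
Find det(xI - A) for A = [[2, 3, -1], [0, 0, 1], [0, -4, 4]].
χ_A(x) = (x - 2)^3

xI - A = [[x - 2, -3, 1], [0, x, -1], [0, 4, x - 4]].

Expanding det(xI - A) along the first row:
det(xI - A) = + (x - 2)·det([[x, -1], [4, x - 4]]) - (-3)·det([[0, -1], [0, x - 4]]) + (1)·det([[0, x], [0, 4]]).

Evaluating gives χ_A(x) = x^3 - 6x^2 + 12x - 8 = (x - 2)^3.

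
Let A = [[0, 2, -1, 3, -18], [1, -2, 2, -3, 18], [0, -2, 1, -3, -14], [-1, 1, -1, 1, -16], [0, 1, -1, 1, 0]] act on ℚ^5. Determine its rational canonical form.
R = [[0, 0, 0, 0, -32], [1, 0, 0, 0, 32], [0, 1, 0, 0, 2], [0, 0, 1, 0, 14], [0, 0, 0, 1, 0]]

The invariant factors of A (the non-unit diagonal entries of the Smith normal form of xI - A over ℚ[x]) are (x - 4)(x + 4)(x^3 + 2x - 2), each dividing the next. The characteristic polynomial is their product, (x - 4)(x + 4)(x^3 + 2x - 2).

The rational canonical form is the block-diagonal matrix of companion matrices C(f_i):
R = [[0, 0, 0, 0, -32], [1, 0, 0, 0, 32], [0, 1, 0, 0, 2], [0, 0, 1, 0, 14], [0, 0, 0, 1, 0]].

Note the characteristic polynomial does not split into linear factors over ℚ, so A has no Jordan form over ℚ; the rational canonical form exists over any field.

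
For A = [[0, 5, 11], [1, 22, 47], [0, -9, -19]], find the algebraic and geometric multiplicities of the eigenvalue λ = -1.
algebraic multiplicity 1, geometric multiplicity 1

The characteristic polynomial is (x - 2)^2(x + 1), so the factor x + 1 appears with exponent 1: the algebraic multiplicity is 1.

rank(A + I) = 2, so the eigenspace has dimension 3 - 2 = 1: the geometric multiplicity is 1.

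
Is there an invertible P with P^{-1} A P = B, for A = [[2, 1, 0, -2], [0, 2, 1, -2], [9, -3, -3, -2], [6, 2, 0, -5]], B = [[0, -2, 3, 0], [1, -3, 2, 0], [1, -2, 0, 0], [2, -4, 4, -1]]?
Two matrices over a field are similar if and only if they have the same invariant factors.

Both A and B have characteristic polynomial (x + 1)^4 and minimal polynomial (x + 1)^3. Computing further, both have invariant factors x + 1, (x + 1)^3. Hence A and B are similar.

Yes.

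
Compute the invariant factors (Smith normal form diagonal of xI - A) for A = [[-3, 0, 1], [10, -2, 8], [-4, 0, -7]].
(x + 2)(x + 5)^2

The Jordan structure of A has elementary divisors (x + 5)^2, (x + 2). Arranging the block sizes at each eigenvalue in decreasing order and taking row products gives the invariant factors.

Invariant factors (smallest first, each dividing the next): (x + 2)(x + 5)^2.

Check: the last factor (x + 2)(x + 5)^2 is the minimal polynomial, and the product (x + 2)(x + 5)^2 is the characteristic polynomial.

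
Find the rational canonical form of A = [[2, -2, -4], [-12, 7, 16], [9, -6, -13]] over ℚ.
The invariant factors of A (the non-unit diagonal entries of the Smith normal form of xI - A over ℚ[x]) are x + 1, (x + 1)(x + 2), each dividing the next. The characteristic polynomial is their product, (x + 1)^2(x + 2).

The rational canonical form is the block-diagonal matrix of companion matrices C(f_i):
R = [[-1, 0, 0], [0, 0, -2], [0, 1, -3]].

R = [[-1, 0, 0], [0, 0, -2], [0, 1, -3]]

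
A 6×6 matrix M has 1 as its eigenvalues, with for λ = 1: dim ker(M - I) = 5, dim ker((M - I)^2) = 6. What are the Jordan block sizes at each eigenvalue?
Jordan blocks: (1, 2), (1, 1), (1, 1), (1, 1), (1, 1)

λ = 1: successive nullity increments [5, 1] count blocks of size ≥ k; block sizes are [2, 1, 1, 1, 1].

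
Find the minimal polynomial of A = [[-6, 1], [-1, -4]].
The characteristic polynomial factors as (x + 5)^2. The minimal polynomial is ∏(x - λ)^{k_λ} where k_λ is the size of the largest Jordan block at λ.

For λ = -5: rank(A + 5I) = 1, and the largest Jordan block has size 2 (the smallest k with rank((A + 5I)^k) = rank((A + 5I)^(k+1))).

So m_A(x) = (x + 5)^2.

m_A(x) = (x + 5)^2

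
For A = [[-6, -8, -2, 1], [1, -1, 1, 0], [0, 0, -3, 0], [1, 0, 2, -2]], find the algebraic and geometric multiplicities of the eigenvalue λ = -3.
The characteristic polynomial is (x + 3)^4, so the factor x + 3 appears with exponent 4: the algebraic multiplicity is 4.

rank(A + 3I) = 2, so the eigenspace has dimension 4 - 2 = 2: the geometric multiplicity is 2.

Since 2 < 4, A is not diagonalizable.

algebraic multiplicity 4, geometric multiplicity 2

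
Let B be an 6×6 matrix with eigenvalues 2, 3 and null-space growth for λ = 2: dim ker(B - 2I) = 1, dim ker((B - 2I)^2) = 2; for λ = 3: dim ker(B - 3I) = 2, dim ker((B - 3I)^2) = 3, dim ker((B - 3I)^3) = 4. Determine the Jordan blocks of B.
λ = 2: successive nullity increments [1, 1] count blocks of size ≥ k; block sizes are [2].
λ = 3: successive nullity increments [2, 1, 1] count blocks of size ≥ k; block sizes are [3, 1].

Jordan blocks: (2, 2), (3, 3), (3, 1)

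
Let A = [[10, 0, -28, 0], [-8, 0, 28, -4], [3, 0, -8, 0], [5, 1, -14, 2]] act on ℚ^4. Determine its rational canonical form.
The invariant factors of A (the non-unit diagonal entries of the Smith normal form of xI - A over ℚ[x]) are x^2 - 2x + 4, x^2 - 2x + 4, each dividing the next. The characteristic polynomial is their product, (x^2 - 2x + 4)^2.

The rational canonical form is the block-diagonal matrix of companion matrices C(f_i):
R = [[0, -4, 0, 0], [1, 2, 0, 0], [0, 0, 0, -4], [0, 0, 1, 2]].

Note the characteristic polynomial does not split into linear factors over ℚ, so A has no Jordan form over ℚ; the rational canonical form exists over any field.

R = [[0, -4, 0, 0], [1, 2, 0, 0], [0, 0, 0, -4], [0, 0, 1, 2]]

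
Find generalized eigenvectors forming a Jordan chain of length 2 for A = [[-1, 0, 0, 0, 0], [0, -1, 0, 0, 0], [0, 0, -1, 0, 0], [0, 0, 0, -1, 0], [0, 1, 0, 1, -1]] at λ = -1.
We seek v_1 ∈ ker((A + I)^2) \ ker(A + I), then set v_{i+1} = (A + I) v_i.

One such chain is v_1 = [[0, 1, 0, 0, 0]]^T, v_2 = [[0, 0, 0, 0, 1]]^T. Check: (A + I) v_2 = [[0, 0, 0, 0, 0]]^T = 0.

v_1 = [[0, 1, 0, 0, 0]]^T, v_2 = [[0, 0, 0, 0, 1]]^T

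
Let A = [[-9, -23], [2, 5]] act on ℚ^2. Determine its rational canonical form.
The invariant factors of A (the non-unit diagonal entries of the Smith normal form of xI - A over ℚ[x]) are x^2 + 4x + 1, each dividing the next. The characteristic polynomial is their product, x^2 + 4x + 1.

The rational canonical form is the block-diagonal matrix of companion matrices C(f_i):
R = [[0, -1], [1, -4]].

Note the characteristic polynomial does not split into linear factors over ℚ, so A has no Jordan form over ℚ; the rational canonical form exists over any field.

R = [[0, -1], [1, -4]]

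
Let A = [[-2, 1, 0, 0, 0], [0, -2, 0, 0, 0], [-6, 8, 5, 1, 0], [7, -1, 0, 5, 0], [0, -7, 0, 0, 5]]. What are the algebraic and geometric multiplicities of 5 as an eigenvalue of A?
The characteristic polynomial is (x - 5)^3(x + 2)^2, so the factor x - 5 appears with exponent 3: the algebraic multiplicity is 3.

rank(A - 5I) = 3, so the eigenspace has dimension 5 - 3 = 2: the geometric multiplicity is 2.

Since 2 < 3, A is not diagonalizable.

algebraic multiplicity 3, geometric multiplicity 2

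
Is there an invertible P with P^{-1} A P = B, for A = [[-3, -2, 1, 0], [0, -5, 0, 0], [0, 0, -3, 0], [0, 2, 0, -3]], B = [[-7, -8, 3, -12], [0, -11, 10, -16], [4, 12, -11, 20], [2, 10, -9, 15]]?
Two matrices over a field are similar if and only if they have the same invariant factors.

Both A and B have characteristic polynomial (x + 3)^3(x + 5) and minimal polynomial (x + 3)^2(x + 5). Computing further, both have invariant factors x + 3, (x + 3)^2(x + 5). Hence A and B are similar.

Yes.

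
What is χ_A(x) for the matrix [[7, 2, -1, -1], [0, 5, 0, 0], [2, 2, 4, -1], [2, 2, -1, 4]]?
χ_A(x) = (x - 5)^4

xI - A = [[x - 7, -2, 1, 1], [0, x - 5, 0, 0], [-2, -2, x - 4, 1], [-2, -2, 1, x - 4]].

Expanding det(xI - A) along the first row:
det(xI - A) = + (x - 7)·det([[x - 5, 0, 0], [-2, x - 4, 1], [-2, 1, x - 4]]) - (-2)·det([[0, 0, 0], [-2, x - 4, 1], [-2, 1, x - 4]]) + (1)·det([[0, x - 5, 0], [-2, -2, 1], [-2, -2, x - 4]]) - (1)·det([[0, x - 5, 0], [-2, -2, x - 4], [-2, -2, 1]]).

Evaluating gives χ_A(x) = x^4 - 20x^3 + 150x^2 - 500x + 625 = (x - 5)^4.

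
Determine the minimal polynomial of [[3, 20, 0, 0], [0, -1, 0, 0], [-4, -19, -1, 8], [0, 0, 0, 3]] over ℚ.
m_A(x) = (x - 3)(x + 1)^2

The characteristic polynomial factors as (x - 3)^2(x + 1)^2. The minimal polynomial is ∏(x - λ)^{k_λ} where k_λ is the size of the largest Jordan block at λ.

For λ = -1: rank(A + I) = 3, and the largest Jordan block has size 2 (the smallest k with rank((A + I)^k) = rank((A + I)^(k+1))).
For λ = 3: rank(A - 3I) = 2, and the largest Jordan block has size 1 (the smallest k with rank((A - 3I)^k) = rank((A - 3I)^(k+1))).

So m_A(x) = (x - 3)(x + 1)^2.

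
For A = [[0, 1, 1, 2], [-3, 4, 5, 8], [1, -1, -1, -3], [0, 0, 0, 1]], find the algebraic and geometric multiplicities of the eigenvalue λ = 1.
The characteristic polynomial is (x - 1)^4, so the factor x - 1 appears with exponent 4: the algebraic multiplicity is 4.

rank(A - I) = 2, so the eigenspace has dimension 4 - 2 = 2: the geometric multiplicity is 2.

Since 2 < 4, A is not diagonalizable.

algebraic multiplicity 4, geometric multiplicity 2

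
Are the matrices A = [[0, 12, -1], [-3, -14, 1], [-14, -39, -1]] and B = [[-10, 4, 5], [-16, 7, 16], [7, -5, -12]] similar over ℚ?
Two matrices over a field are similar if and only if they have the same invariant factors.

Both A and B have characteristic polynomial (x + 5)^3 and minimal polynomial (x + 5)^3. Computing further, both have invariant factors (x + 5)^3. Hence A and B are similar.

Yes.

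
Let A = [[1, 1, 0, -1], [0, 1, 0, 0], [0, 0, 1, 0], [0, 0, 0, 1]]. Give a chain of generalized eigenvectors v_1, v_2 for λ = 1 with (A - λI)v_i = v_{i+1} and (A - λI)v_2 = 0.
v_1 = [[-2, 1, 0, 0]]^T, v_2 = [[1, 0, 0, 0]]^T

We seek v_1 ∈ ker((A - I)^2) \ ker(A - I), then set v_{i+1} = (A - I) v_i.

One such chain is v_1 = [[-2, 1, 0, 0]]^T, v_2 = [[1, 0, 0, 0]]^T. Check: (A - I) v_2 = [[0, 0, 0, 0]]^T = 0.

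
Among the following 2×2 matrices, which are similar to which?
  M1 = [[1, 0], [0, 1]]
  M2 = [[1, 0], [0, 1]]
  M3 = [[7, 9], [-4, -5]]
2 classes: {M1, M2}, {M3}

Characteristic polynomials: χ_{M1} = (x - 1)^2, χ_{M2} = (x - 1)^2, χ_{M3} = (x - 1)^2.

{M1, M2}: invariant factors x - 1, x - 1.

{M3}: invariant factors (x - 1)^2.

Matrices are similar if and only if their invariant-factor lists agree; the partition into similarity classes is {M1, M2}, {M3}.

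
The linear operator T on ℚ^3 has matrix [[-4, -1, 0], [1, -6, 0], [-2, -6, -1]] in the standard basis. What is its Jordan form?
J = [[-5, 1, 0], [0, -5, 0], [0, 0, -1]]

The characteristic polynomial is det(xI - A) = (x + 1)(x + 5)^2, so the eigenvalues are -5 (algebraic multiplicity 2), -1 (algebraic multiplicity 1).

For λ = -5: rank(A + 5I) = 2, rank((A + 5I)^2) = 1. The eigenspace has dimension 3 - 2 = 1, so there is 1 Jordan block; the rank sequence gives block sizes [2].

For λ = -1: algebraic multiplicity 1 gives one 1×1 block.

Assembling the blocks gives the Jordan form J above.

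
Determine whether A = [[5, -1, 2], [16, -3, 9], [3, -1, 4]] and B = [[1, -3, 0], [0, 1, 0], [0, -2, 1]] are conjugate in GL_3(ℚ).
No.

trace(A) = 6 but trace(B) = 3. The trace is a similarity invariant, so A and B are not similar.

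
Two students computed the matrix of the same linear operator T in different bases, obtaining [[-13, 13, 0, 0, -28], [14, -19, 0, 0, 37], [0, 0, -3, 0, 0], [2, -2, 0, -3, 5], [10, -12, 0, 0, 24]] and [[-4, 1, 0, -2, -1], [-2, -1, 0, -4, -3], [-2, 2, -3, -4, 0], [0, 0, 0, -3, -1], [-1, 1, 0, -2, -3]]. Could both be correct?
Two matrices over a field are similar if and only if they have the same invariant factors.

Both A and B have characteristic polynomial (x + 2)(x + 3)^4 and minimal polynomial (x + 2)(x + 3)^2. Computing further, both have invariant factors x + 3, x + 3, (x + 2)(x + 3)^2. Hence A and B are similar.

Yes.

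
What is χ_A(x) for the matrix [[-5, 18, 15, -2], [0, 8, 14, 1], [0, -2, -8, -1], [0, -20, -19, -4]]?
χ_A(x) = (x - 6)(x + 5)^3

xI - A = [[x + 5, -18, -15, 2], [0, x - 8, -14, -1], [0, 2, x + 8, 1], [0, 20, 19, x + 4]].

Expanding det(xI - A) along the first row:
det(xI - A) = + (x + 5)·det([[x - 8, -14, -1], [2, x + 8, 1], [20, 19, x + 4]]) - (-18)·det([[0, -14, -1], [0, x + 8, 1], [0, 19, x + 4]]) + (-15)·det([[0, x - 8, -1], [0, 2, 1], [0, 20, x + 4]]) - (2)·det([[0, x - 8, -14], [0, 2, x + 8], [0, 20, 19]]).

Evaluating gives χ_A(x) = x^4 + 9x^3 - 15x^2 - 325x - 750 = (x - 6)(x + 5)^3.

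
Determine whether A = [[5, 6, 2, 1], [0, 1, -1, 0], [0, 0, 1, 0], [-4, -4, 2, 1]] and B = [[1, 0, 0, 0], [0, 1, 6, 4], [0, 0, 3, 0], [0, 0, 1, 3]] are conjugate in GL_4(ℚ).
No.

Both have characteristic polynomial (x - 3)^2(x - 1)^2, but the minimal polynomial of A is (x - 3)^2(x - 1)^2 while the minimal polynomial of B is (x - 3)^2(x - 1). The minimal polynomial is a similarity invariant, so A and B are not similar.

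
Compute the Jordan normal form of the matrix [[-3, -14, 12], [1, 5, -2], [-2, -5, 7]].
J = [[3, 1, 0], [0, 3, 1], [0, 0, 3]]

The characteristic polynomial is det(xI - A) = (x - 3)^3, so the eigenvalues are 3 (algebraic multiplicity 3).

For λ = 3: rank(A - 3I) = 2, rank((A - 3I)^2) = 1, rank((A - 3I)^3) = 0. The eigenspace has dimension 3 - 2 = 1, so there is 1 Jordan block; the rank sequence gives block sizes [3].

Assembling the blocks gives the Jordan form J above.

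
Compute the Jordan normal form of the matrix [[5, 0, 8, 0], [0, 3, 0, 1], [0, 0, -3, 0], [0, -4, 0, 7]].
The characteristic polynomial is det(xI - A) = (x - 5)^3(x + 3), so the eigenvalues are -3 (algebraic multiplicity 1), 5 (algebraic multiplicity 3).

For λ = -3: algebraic multiplicity 1 gives one 1×1 block.

For λ = 5: rank(A - 5I) = 2, rank((A - 5I)^2) = 1. The eigenspace has dimension 4 - 2 = 2, so there are 2 Jordan blocks; the rank sequence gives block sizes [2, 1].

Assembling the blocks gives the Jordan form J above.

J = [[-3, 0, 0, 0], [0, 5, 1, 0], [0, 0, 5, 0], [0, 0, 0, 5]]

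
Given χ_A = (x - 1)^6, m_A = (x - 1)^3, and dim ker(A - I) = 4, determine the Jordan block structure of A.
λ = 1: algebraic multiplicity 6 (exponent in χ_A), largest block size 3 (exponent in m_A), 4 blocks (geometric multiplicity). These force block sizes [3, 1, 1, 1].

Jordan blocks: (1, 3), (1, 1), (1, 1), (1, 1)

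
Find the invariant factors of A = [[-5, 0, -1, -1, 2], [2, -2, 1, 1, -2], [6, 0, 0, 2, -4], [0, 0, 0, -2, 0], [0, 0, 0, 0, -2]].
The Jordan structure of A has elementary divisors (x + 3), (x + 2)^2, (x + 2), (x + 2). Arranging the block sizes at each eigenvalue in decreasing order and taking row products gives the invariant factors.

Invariant factors (smallest first, each dividing the next): x + 2, x + 2, (x + 2)^2(x + 3).

Check: the last factor (x + 2)^2(x + 3) is the minimal polynomial, and the product (x + 2)^4(x + 3) is the characteristic polynomial.

x + 2, x + 2, (x + 2)^2(x + 3)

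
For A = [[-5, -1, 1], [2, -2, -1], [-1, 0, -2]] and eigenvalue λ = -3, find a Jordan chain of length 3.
We seek v_1 ∈ ker((A + 3I)^3) \ ker((A + 3I)^2), then set v_{i+1} = (A + 3I) v_i.

One such chain is v_1 = [[-1, 2, 0]]^T, v_2 = [[0, 0, 1]]^T, v_3 = [[1, -1, 1]]^T. Check: (A + 3I) v_3 = [[0, 0, 0]]^T = 0.

v_1 = [[-1, 2, 0]]^T, v_2 = [[0, 0, 1]]^T, v_3 = [[1, -1, 1]]^T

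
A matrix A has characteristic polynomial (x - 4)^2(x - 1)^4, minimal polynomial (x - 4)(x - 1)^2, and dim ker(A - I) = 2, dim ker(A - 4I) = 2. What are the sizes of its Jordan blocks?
Jordan blocks: (1, 2), (1, 2), (4, 1), (4, 1)

λ = 1: algebraic multiplicity 4 (exponent in χ_A), largest block size 2 (exponent in m_A), 2 blocks (geometric multiplicity). These force block sizes [2, 2].
λ = 4: algebraic multiplicity 2 (exponent in χ_A), largest block size 1 (exponent in m_A), 2 blocks (geometric multiplicity). These force block sizes [1, 1].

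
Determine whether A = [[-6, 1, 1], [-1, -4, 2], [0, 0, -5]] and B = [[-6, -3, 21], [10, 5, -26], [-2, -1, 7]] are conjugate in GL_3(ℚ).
No.

trace(A) = -15 but trace(B) = 6. The trace is a similarity invariant, so A and B are not similar.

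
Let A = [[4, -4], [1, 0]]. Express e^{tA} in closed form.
A has Jordan form J = [[2, 1], [0, 2]] with A = PJP^{-1}, so e^{tA} = P e^{tJ} P^{-1}.

For a Jordan block J_k(λ), e^{tJ_k(λ)} = e^{λt} · (I + tN + t^2 N^2/2! + ... + t^{k-1} N^{k-1}/(k-1)!) where N is the nilpotent superdiagonal part.

Assembling the blocks and conjugating back gives the entries of e^{tA} as shown above.

e^{tA} = [[(2*t + 1)*e^{2*t}, -4*t*e^{2*t}], [t*e^{2*t}, (1 - 2*t)*e^{2*t}]]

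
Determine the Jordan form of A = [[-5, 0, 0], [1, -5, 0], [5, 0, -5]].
J = [[-5, 1, 0], [0, -5, 0], [0, 0, -5]]

The characteristic polynomial is det(xI - A) = (x + 5)^3, so the eigenvalues are -5 (algebraic multiplicity 3).

For λ = -5: rank(A + 5I) = 1, rank((A + 5I)^2) = 0. The eigenspace has dimension 3 - 1 = 2, so there are 2 Jordan blocks; the rank sequence gives block sizes [2, 1].

Assembling the blocks gives the Jordan form J above.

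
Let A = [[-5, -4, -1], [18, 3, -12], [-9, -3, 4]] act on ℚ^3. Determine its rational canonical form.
R = [[0, 0, 3], [1, 0, -4], [0, 1, 2]]

The invariant factors of A (the non-unit diagonal entries of the Smith normal form of xI - A over ℚ[x]) are (x - 1)(x^2 - x + 3), each dividing the next. The characteristic polynomial is their product, (x - 1)(x^2 - x + 3).

The rational canonical form is the block-diagonal matrix of companion matrices C(f_i):
R = [[0, 0, 3], [1, 0, -4], [0, 1, 2]].

Note the characteristic polynomial does not split into linear factors over ℚ, so A has no Jordan form over ℚ; the rational canonical form exists over any field.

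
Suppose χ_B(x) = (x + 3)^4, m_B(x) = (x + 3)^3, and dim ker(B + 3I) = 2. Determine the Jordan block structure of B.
Jordan blocks: (-3, 3), (-3, 1)

λ = -3: algebraic multiplicity 4 (exponent in χ_B), largest block size 3 (exponent in m_B), 2 blocks (geometric multiplicity). These force block sizes [3, 1].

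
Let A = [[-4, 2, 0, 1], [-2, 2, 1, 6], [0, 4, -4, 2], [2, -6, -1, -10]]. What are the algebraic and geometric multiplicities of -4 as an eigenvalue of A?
The characteristic polynomial is (x + 4)^4, so the factor x + 4 appears with exponent 4: the algebraic multiplicity is 4.

rank(A + 4I) = 2, so the eigenspace has dimension 4 - 2 = 2: the geometric multiplicity is 2.

Since 2 < 4, A is not diagonalizable.

algebraic multiplicity 4, geometric multiplicity 2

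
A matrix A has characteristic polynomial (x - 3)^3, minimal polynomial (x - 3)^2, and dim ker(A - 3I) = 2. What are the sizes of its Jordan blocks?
Jordan blocks: (3, 2), (3, 1)

λ = 3: algebraic multiplicity 3 (exponent in χ_A), largest block size 2 (exponent in m_A), 2 blocks (geometric multiplicity). These force block sizes [2, 1].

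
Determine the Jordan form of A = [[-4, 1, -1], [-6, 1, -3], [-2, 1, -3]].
J = [[-2, 1, 0], [0, -2, 0], [0, 0, -2]]

The characteristic polynomial is det(xI - A) = (x + 2)^3, so the eigenvalues are -2 (algebraic multiplicity 3).

For λ = -2: rank(A + 2I) = 1, rank((A + 2I)^2) = 0. The eigenspace has dimension 3 - 1 = 2, so there are 2 Jordan blocks; the rank sequence gives block sizes [2, 1].

Assembling the blocks gives the Jordan form J above.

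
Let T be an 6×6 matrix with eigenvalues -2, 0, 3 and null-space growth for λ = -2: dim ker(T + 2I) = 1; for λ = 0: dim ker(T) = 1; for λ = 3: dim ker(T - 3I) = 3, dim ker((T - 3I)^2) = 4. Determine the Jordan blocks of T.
Jordan blocks: (-2, 1), (0, 1), (3, 2), (3, 1), (3, 1)

λ = -2: successive nullity increments [1] count blocks of size ≥ k; block sizes are [1].
λ = 0: successive nullity increments [1] count blocks of size ≥ k; block sizes are [1].
λ = 3: successive nullity increments [3, 1] count blocks of size ≥ k; block sizes are [2, 1, 1].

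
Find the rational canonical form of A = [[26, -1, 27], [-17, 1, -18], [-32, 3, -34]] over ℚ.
The invariant factors of A (the non-unit diagonal entries of the Smith normal form of xI - A over ℚ[x]) are (x + 3)(x^2 + 4x - 3), each dividing the next. The characteristic polynomial is their product, (x + 3)(x^2 + 4x - 3).

The rational canonical form is the block-diagonal matrix of companion matrices C(f_i):
R = [[0, 0, 9], [1, 0, -9], [0, 1, -7]].

Note the characteristic polynomial does not split into linear factors over ℚ, so A has no Jordan form over ℚ; the rational canonical form exists over any field.

R = [[0, 0, 9], [1, 0, -9], [0, 1, -7]]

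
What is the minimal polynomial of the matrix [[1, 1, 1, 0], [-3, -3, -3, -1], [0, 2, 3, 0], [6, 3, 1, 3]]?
The characteristic polynomial factors as (x - 1)^4. The minimal polynomial is ∏(x - λ)^{k_λ} where k_λ is the size of the largest Jordan block at λ.

For λ = 1: rank(A - I) = 2, and the largest Jordan block has size 3 (the smallest k with rank((A - I)^k) = rank((A - I)^(k+1))).

So m_A(x) = (x - 1)^3.

m_A(x) = (x - 1)^3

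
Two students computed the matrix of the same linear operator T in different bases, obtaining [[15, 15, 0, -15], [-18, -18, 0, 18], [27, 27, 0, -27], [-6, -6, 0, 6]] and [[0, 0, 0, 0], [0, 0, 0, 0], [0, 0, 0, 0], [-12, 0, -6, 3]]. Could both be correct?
Yes.

Two matrices over a field are similar if and only if they have the same invariant factors.

Both A and B have characteristic polynomial x^3(x - 3) and minimal polynomial x(x - 3). Computing further, both have invariant factors x, x, x(x - 3). Hence A and B are similar.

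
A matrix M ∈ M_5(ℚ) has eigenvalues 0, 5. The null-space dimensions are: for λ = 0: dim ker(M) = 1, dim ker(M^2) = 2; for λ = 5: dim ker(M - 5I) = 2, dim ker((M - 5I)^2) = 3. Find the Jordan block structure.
λ = 0: successive nullity increments [1, 1] count blocks of size ≥ k; block sizes are [2].
λ = 5: successive nullity increments [2, 1] count blocks of size ≥ k; block sizes are [2, 1].

Jordan blocks: (0, 2), (5, 2), (5, 1)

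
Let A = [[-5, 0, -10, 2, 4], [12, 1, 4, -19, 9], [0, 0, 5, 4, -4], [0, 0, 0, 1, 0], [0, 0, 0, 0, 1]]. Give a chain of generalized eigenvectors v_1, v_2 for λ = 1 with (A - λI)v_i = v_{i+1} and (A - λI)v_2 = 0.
We seek v_1 ∈ ker((A - I)^2) \ ker(A - I), then set v_{i+1} = (A - I) v_i.

One such chain is v_1 = [[-1, 0, 1, 0, 1]]^T, v_2 = [[0, 1, 0, 0, 0]]^T. Check: (A - I) v_2 = [[0, 0, 0, 0, 0]]^T = 0.

v_1 = [[-1, 0, 1, 0, 1]]^T, v_2 = [[0, 1, 0, 0, 0]]^T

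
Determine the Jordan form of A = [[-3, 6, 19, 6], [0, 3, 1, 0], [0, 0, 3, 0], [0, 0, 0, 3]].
The characteristic polynomial is det(xI - A) = (x - 3)^3(x + 3), so the eigenvalues are -3 (algebraic multiplicity 1), 3 (algebraic multiplicity 3).

For λ = -3: algebraic multiplicity 1 gives one 1×1 block.

For λ = 3: rank(A - 3I) = 2, rank((A - 3I)^2) = 1. The eigenspace has dimension 4 - 2 = 2, so there are 2 Jordan blocks; the rank sequence gives block sizes [2, 1].

Assembling the blocks gives the Jordan form J above.

J = [[-3, 0, 0, 0], [0, 3, 1, 0], [0, 0, 3, 0], [0, 0, 0, 3]]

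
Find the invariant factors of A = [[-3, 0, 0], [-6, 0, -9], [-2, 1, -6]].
x + 3, (x + 3)^2

The Jordan structure of A has elementary divisors (x + 3)^2, (x + 3). Arranging the block sizes at each eigenvalue in decreasing order and taking row products gives the invariant factors.

Invariant factors (smallest first, each dividing the next): x + 3, (x + 3)^2.

Check: the last factor (x + 3)^2 is the minimal polynomial, and the product (x + 3)^3 is the characteristic polynomial.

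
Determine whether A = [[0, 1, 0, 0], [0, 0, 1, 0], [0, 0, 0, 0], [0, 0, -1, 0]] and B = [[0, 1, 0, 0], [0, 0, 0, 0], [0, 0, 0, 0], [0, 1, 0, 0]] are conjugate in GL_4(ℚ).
No.

Both have characteristic polynomial x^4, but the minimal polynomial of A is x^3 while the minimal polynomial of B is x^2. The minimal polynomial is a similarity invariant, so A and B are not similar.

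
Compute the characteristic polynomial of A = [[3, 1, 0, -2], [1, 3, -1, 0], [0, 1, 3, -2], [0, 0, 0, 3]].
χ_A(x) = (x - 3)^4

xI - A = [[x - 3, -1, 0, 2], [-1, x - 3, 1, 0], [0, -1, x - 3, 2], [0, 0, 0, x - 3]].

Expanding det(xI - A) along the first row:
det(xI - A) = + (x - 3)·det([[x - 3, 1, 0], [-1, x - 3, 2], [0, 0, x - 3]]) - (-1)·det([[-1, 1, 0], [0, x - 3, 2], [0, 0, x - 3]]) + (0)·det([[-1, x - 3, 0], [0, -1, 2], [0, 0, x - 3]]) - (2)·det([[-1, x - 3, 1], [0, -1, x - 3], [0, 0, 0]]).

Evaluating gives χ_A(x) = x^4 - 12x^3 + 54x^2 - 108x + 81 = (x - 3)^4.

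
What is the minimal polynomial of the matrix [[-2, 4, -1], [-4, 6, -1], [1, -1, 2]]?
m_A(x) = (x - 2)^3

The characteristic polynomial factors as (x - 2)^3. The minimal polynomial is ∏(x - λ)^{k_λ} where k_λ is the size of the largest Jordan block at λ.

For λ = 2: rank(A - 2I) = 2, and the largest Jordan block has size 3 (the smallest k with rank((A - 2I)^k) = rank((A - 2I)^(k+1))).

So m_A(x) = (x - 2)^3.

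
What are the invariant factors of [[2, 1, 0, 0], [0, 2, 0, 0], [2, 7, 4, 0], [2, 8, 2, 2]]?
x - 2, (x - 4)(x - 2)^2

The Jordan structure of A has elementary divisors (x - 2)^2, (x - 2), (x - 4). Arranging the block sizes at each eigenvalue in decreasing order and taking row products gives the invariant factors.

Invariant factors (smallest first, each dividing the next): x - 2, (x - 4)(x - 2)^2.

Check: the last factor (x - 4)(x - 2)^2 is the minimal polynomial, and the product (x - 4)(x - 2)^3 is the characteristic polynomial.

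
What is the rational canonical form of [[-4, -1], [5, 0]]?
The invariant factors of A (the non-unit diagonal entries of the Smith normal form of xI - A over ℚ[x]) are x^2 + 4x + 5, each dividing the next. The characteristic polynomial is their product, x^2 + 4x + 5.

The rational canonical form is the block-diagonal matrix of companion matrices C(f_i):
R = [[0, -5], [1, -4]].

Note the characteristic polynomial does not split into linear factors over ℚ, so A has no Jordan form over ℚ; the rational canonical form exists over any field.

R = [[0, -5], [1, -4]]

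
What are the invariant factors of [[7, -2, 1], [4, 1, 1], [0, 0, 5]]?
(x - 5)^2(x - 3)

The Jordan structure of A has elementary divisors (x - 3), (x - 5)^2. Arranging the block sizes at each eigenvalue in decreasing order and taking row products gives the invariant factors.

Invariant factors (smallest first, each dividing the next): (x - 5)^2(x - 3).

Check: the last factor (x - 5)^2(x - 3) is the minimal polynomial, and the product (x - 5)^2(x - 3) is the characteristic polynomial.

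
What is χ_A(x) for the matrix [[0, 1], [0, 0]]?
xI - A = [[x, -1], [0, x]].

Expanding det(xI - A) along the first row:
det(xI - A) = + (x)·det([[x]]) - (-1)·det([[0]]).

Evaluating gives χ_A(x) = x^2.

χ_A(x) = x^2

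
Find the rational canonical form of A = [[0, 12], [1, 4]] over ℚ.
R = [[0, 12], [1, 4]]

The invariant factors of A (the non-unit diagonal entries of the Smith normal form of xI - A over ℚ[x]) are (x - 6)(x + 2), each dividing the next. The characteristic polynomial is their product, (x - 6)(x + 2).

The rational canonical form is the block-diagonal matrix of companion matrices C(f_i):
R = [[0, 12], [1, 4]].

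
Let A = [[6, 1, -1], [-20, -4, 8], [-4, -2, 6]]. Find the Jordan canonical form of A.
J = [[2, 1, 0], [0, 2, 0], [0, 0, 4]]

The characteristic polynomial is det(xI - A) = (x - 4)(x - 2)^2, so the eigenvalues are 2 (algebraic multiplicity 2), 4 (algebraic multiplicity 1).

For λ = 2: rank(A - 2I) = 2, rank((A - 2I)^2) = 1. The eigenspace has dimension 3 - 2 = 1, so there is 1 Jordan block; the rank sequence gives block sizes [2].

For λ = 4: algebraic multiplicity 1 gives one 1×1 block.

Assembling the blocks gives the Jordan form J above.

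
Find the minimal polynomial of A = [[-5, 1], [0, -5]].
m_A(x) = (x + 5)^2

The characteristic polynomial factors as (x + 5)^2. The minimal polynomial is ∏(x - λ)^{k_λ} where k_λ is the size of the largest Jordan block at λ.

For λ = -5: rank(A + 5I) = 1, and the largest Jordan block has size 2 (the smallest k with rank((A + 5I)^k) = rank((A + 5I)^(k+1))).

So m_A(x) = (x + 5)^2.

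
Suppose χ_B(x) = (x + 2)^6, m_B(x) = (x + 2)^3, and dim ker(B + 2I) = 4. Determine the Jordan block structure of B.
Jordan blocks: (-2, 3), (-2, 1), (-2, 1), (-2, 1)

λ = -2: algebraic multiplicity 6 (exponent in χ_B), largest block size 3 (exponent in m_B), 4 blocks (geometric multiplicity). These force block sizes [3, 1, 1, 1].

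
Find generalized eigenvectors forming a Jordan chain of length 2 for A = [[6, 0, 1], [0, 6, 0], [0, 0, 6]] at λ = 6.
We seek v_1 ∈ ker((A - 6I)^2) \ ker(A - 6I), then set v_{i+1} = (A - 6I) v_i.

One such chain is v_1 = [[1, 0, 1]]^T, v_2 = [[1, 0, 0]]^T. Check: (A - 6I) v_2 = [[0, 0, 0]]^T = 0.

v_1 = [[1, 0, 1]]^T, v_2 = [[1, 0, 0]]^T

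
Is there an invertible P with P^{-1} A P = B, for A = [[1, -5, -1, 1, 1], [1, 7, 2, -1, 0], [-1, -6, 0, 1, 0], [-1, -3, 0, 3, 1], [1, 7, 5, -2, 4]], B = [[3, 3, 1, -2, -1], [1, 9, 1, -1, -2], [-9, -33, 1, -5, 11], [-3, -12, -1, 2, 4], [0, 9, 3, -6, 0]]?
No.

Both have characteristic polynomial (x - 3)^5, but the minimal polynomial of A is (x - 3)^3 while the minimal polynomial of B is (x - 3)^2. The minimal polynomial is a similarity invariant, so A and B are not similar.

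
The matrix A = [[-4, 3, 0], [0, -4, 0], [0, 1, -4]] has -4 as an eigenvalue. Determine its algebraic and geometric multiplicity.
algebraic multiplicity 3, geometric multiplicity 2

The characteristic polynomial is (x + 4)^3, so the factor x + 4 appears with exponent 3: the algebraic multiplicity is 3.

rank(A + 4I) = 1, so the eigenspace has dimension 3 - 1 = 2: the geometric multiplicity is 2.

Since 2 < 3, A is not diagonalizable.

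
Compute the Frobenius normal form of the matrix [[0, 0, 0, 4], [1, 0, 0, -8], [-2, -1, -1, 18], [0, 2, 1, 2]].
R = [[0, 0, 0, 4], [1, 0, 0, -8], [0, 1, 0, 4], [0, 0, 1, 1]]

The invariant factors of A (the non-unit diagonal entries of the Smith normal form of xI - A over ℚ[x]) are (x - 1)(x^3 - 4x + 4), each dividing the next. The characteristic polynomial is their product, (x - 1)(x^3 - 4x + 4).

The rational canonical form is the block-diagonal matrix of companion matrices C(f_i):
R = [[0, 0, 0, 4], [1, 0, 0, -8], [0, 1, 0, 4], [0, 0, 1, 1]].

Note the characteristic polynomial does not split into linear factors over ℚ, so A has no Jordan form over ℚ; the rational canonical form exists over any field.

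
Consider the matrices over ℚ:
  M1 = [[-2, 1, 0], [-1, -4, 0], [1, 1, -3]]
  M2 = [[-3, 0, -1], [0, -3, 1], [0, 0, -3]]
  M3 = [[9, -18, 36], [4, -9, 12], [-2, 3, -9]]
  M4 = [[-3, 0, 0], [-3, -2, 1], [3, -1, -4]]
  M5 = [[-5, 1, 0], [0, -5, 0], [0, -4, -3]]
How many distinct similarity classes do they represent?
Characteristic polynomials: χ_{M1} = (x + 3)^3, χ_{M2} = (x + 3)^3, χ_{M3} = (x + 3)^3, χ_{M4} = (x + 3)^3, χ_{M5} = (x + 3)(x + 5)^2.

{M1, M2, M3, M4}: invariant factors x + 3, (x + 3)^2.

{M5}: invariant factors (x + 3)(x + 5)^2.

Matrices are similar if and only if their invariant-factor lists agree; the partition into similarity classes is {M1, M2, M3, M4}, {M5}.

2 classes: {M1, M2, M3, M4}, {M5}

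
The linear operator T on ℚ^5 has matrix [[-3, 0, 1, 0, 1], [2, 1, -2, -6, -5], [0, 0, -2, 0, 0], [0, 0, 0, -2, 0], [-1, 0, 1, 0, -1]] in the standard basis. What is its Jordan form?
The characteristic polynomial is det(xI - A) = (x - 1)(x + 2)^4, so the eigenvalues are -2 (algebraic multiplicity 4), 1 (algebraic multiplicity 1).

For λ = -2: rank(A + 2I) = 2, rank((A + 2I)^2) = 1. The eigenspace has dimension 5 - 2 = 3, so there are 3 Jordan blocks; the rank sequence gives block sizes [2, 1, 1].

For λ = 1: algebraic multiplicity 1 gives one 1×1 block.

Assembling the blocks gives the Jordan form J above.

J = [[-2, 1, 0, 0, 0], [0, -2, 0, 0, 0], [0, 0, -2, 0, 0], [0, 0, 0, -2, 0], [0, 0, 0, 0, 1]]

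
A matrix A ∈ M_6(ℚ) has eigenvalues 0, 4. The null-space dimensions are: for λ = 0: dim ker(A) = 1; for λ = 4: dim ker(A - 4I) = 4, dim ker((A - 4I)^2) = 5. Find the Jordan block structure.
Jordan blocks: (0, 1), (4, 2), (4, 1), (4, 1), (4, 1)

λ = 0: successive nullity increments [1] count blocks of size ≥ k; block sizes are [1].
λ = 4: successive nullity increments [4, 1] count blocks of size ≥ k; block sizes are [2, 1, 1, 1].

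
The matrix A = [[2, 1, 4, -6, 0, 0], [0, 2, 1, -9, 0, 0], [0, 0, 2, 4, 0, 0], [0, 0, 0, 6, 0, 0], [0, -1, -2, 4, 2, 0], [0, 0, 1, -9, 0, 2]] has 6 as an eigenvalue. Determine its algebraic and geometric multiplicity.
algebraic multiplicity 1, geometric multiplicity 1

The characteristic polynomial is (x - 6)(x - 2)^5, so the factor x - 6 appears with exponent 1: the algebraic multiplicity is 1.

rank(A - 6I) = 5, so the eigenspace has dimension 6 - 5 = 1: the geometric multiplicity is 1.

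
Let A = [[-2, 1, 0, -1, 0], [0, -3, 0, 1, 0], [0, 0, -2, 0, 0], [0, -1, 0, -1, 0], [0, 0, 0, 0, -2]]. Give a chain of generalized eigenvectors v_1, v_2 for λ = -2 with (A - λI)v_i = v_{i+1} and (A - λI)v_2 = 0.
We seek v_1 ∈ ker((A + 2I)^2) \ ker(A + 2I), then set v_{i+1} = (A + 2I) v_i.

One such chain is v_1 = [[-2, 3, 2, 2, -1]]^T, v_2 = [[1, -1, 0, -1, 0]]^T. Check: (A + 2I) v_2 = [[0, 0, 0, 0, 0]]^T = 0.

v_1 = [[-2, 3, 2, 2, -1]]^T, v_2 = [[1, -1, 0, -1, 0]]^T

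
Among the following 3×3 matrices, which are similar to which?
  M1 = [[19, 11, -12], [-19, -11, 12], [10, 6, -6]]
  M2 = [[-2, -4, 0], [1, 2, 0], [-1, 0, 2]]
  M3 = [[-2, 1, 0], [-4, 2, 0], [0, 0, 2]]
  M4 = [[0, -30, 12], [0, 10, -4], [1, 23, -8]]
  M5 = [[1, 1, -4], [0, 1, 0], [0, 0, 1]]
Characteristic polynomials: χ_{M1} = x^2(x - 2), χ_{M2} = x^2(x - 2), χ_{M3} = x^2(x - 2), χ_{M4} = x^2(x - 2), χ_{M5} = (x - 1)^3.

{M1, M2, M3, M4}: invariant factors x^2(x - 2).

{M5}: invariant factors x - 1, (x - 1)^2.

Matrices are similar if and only if their invariant-factor lists agree; the partition into similarity classes is {M1, M2, M3, M4}, {M5}.

2 classes: {M1, M2, M3, M4}, {M5}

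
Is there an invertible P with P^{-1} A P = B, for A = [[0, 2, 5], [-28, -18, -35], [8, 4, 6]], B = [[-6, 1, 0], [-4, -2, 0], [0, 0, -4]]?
Two matrices over a field are similar if and only if they have the same invariant factors.

Both A and B have characteristic polynomial (x + 4)^3 and minimal polynomial (x + 4)^2. Computing further, both have invariant factors x + 4, (x + 4)^2. Hence A and B are similar.

Yes.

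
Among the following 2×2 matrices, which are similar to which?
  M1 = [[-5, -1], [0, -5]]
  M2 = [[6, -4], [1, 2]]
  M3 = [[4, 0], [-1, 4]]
2 classes: {M1}, {M2, M3}

Characteristic polynomials: χ_{M1} = (x + 5)^2, χ_{M2} = (x - 4)^2, χ_{M3} = (x - 4)^2.

{M1}: invariant factors (x + 5)^2.

{M2, M3}: invariant factors (x - 4)^2.

Matrices are similar if and only if their invariant-factor lists agree; the partition into similarity classes is {M1}, {M2, M3}.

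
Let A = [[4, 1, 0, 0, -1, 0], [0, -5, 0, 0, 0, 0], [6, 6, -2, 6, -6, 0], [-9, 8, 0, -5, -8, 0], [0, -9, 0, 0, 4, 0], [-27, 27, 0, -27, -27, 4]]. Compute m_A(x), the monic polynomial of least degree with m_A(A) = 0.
m_A(x) = (x - 4)^2(x + 2)(x + 5)

The characteristic polynomial factors as (x - 4)^3(x + 2)(x + 5)^2. The minimal polynomial is ∏(x - λ)^{k_λ} where k_λ is the size of the largest Jordan block at λ.

For λ = -5: rank(A + 5I) = 4, and the largest Jordan block has size 1 (the smallest k with rank((A + 5I)^k) = rank((A + 5I)^(k+1))).
For λ = -2: rank(A + 2I) = 5, and the largest Jordan block has size 1 (the smallest k with rank((A + 2I)^k) = rank((A + 2I)^(k+1))).
For λ = 4: rank(A - 4I) = 4, and the largest Jordan block has size 2 (the smallest k with rank((A - 4I)^k) = rank((A - 4I)^(k+1))).

So m_A(x) = (x - 4)^2(x + 2)(x + 5).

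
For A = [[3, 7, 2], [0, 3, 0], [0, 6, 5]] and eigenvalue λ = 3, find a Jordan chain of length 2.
v_1 = [[0, 1, -3]]^T, v_2 = [[1, 0, 0]]^T

We seek v_1 ∈ ker((A - 3I)^2) \ ker(A - 3I), then set v_{i+1} = (A - 3I) v_i.

One such chain is v_1 = [[0, 1, -3]]^T, v_2 = [[1, 0, 0]]^T. Check: (A - 3I) v_2 = [[0, 0, 0]]^T = 0.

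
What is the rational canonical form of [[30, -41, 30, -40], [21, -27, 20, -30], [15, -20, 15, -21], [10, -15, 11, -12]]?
R = [[0, -1, 0, 0], [1, 3, 0, 0], [0, 0, 0, -1], [0, 0, 1, 3]]

The invariant factors of A (the non-unit diagonal entries of the Smith normal form of xI - A over ℚ[x]) are x^2 - 3x + 1, x^2 - 3x + 1, each dividing the next. The characteristic polynomial is their product, (x^2 - 3x + 1)^2.

The rational canonical form is the block-diagonal matrix of companion matrices C(f_i):
R = [[0, -1, 0, 0], [1, 3, 0, 0], [0, 0, 0, -1], [0, 0, 1, 3]].

Note the characteristic polynomial does not split into linear factors over ℚ, so A has no Jordan form over ℚ; the rational canonical form exists over any field.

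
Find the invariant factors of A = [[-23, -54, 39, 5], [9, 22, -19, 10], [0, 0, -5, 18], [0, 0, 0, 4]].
(x - 4)^2(x + 5)^2

The Jordan structure of A has elementary divisors (x + 5)^2, (x - 4)^2. Arranging the block sizes at each eigenvalue in decreasing order and taking row products gives the invariant factors.

Invariant factors (smallest first, each dividing the next): (x - 4)^2(x + 5)^2.

Check: the last factor (x - 4)^2(x + 5)^2 is the minimal polynomial, and the product (x - 4)^2(x + 5)^2 is the characteristic polynomial.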